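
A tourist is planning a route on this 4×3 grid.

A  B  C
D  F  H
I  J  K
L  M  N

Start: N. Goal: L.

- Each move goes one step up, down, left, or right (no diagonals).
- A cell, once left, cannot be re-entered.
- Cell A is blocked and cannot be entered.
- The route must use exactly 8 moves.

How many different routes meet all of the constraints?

5

Need simple routes of exactly 8 moves from N to L (Manhattan distance 2, so 3 moves are spent on a detour and 3 undoing it).
Enumerating: N K H C B F J M L | N K H C B F J I L | N K H C B F D I L | N K H F D I J M L | N M J K H F D I L.
That gives 5 routes.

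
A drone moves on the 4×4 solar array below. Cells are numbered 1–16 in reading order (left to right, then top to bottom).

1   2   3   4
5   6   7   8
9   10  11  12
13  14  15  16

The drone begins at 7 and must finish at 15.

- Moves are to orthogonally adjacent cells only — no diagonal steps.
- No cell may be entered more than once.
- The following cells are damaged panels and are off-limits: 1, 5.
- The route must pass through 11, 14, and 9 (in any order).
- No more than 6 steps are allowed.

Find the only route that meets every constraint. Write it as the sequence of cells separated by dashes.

7 - 11 - 10 - 9 - 13 - 14 - 15

Any route must reach 11, 14, and 9 and still end at 15 within 6 moves, so the order of the required stops is forced.
Route from 7: down 1 to 11, left 2 to 9, down 1 to 13, right 2 to 15 — 6 moves in all.
Check: all required cells visited; 6 ≤ 6 moves.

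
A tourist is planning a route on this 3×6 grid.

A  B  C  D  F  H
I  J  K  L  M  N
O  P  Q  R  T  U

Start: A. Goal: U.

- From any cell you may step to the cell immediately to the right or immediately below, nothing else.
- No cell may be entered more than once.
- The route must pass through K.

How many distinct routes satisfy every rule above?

12

A right/down-only route from A to U makes exactly 2 down-moves and 5 right-moves in some order.
With no other constraints that would be C(7,2) = 21 routes.
Split at K and multiply the segment counts: A→K: 3; K→U: 4; product = 12.
That gives 12 routes.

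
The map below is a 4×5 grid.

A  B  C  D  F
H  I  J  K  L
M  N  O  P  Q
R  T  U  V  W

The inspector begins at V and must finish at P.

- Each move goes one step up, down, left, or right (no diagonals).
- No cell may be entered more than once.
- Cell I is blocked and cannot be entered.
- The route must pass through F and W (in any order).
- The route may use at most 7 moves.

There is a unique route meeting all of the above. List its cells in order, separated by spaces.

V W Q L F D K P

The 7-move cap with required stops at F, W leaves no slack for detours.
Route from V: right 1 to W, up 3 to F, left 1 to D, down 2 to P — 7 moves in all.
Check: all required cells visited; 7 ≤ 7 moves.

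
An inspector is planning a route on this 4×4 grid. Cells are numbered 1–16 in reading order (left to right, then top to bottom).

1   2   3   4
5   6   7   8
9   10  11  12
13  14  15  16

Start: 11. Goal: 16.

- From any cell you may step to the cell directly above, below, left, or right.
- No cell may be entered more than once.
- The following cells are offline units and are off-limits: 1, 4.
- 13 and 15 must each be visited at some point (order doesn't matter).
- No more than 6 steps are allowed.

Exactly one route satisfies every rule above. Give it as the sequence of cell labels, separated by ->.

The budget equals the shortest possible length, so every move has to be on a shortest route through the required cells.
Route from 11: left 2 to 9, down 1 to 13, right 3 to 16 — 6 moves in all.
Check: all required cells visited; 6 ≤ 6 moves.

11 -> 10 -> 9 -> 13 -> 14 -> 15 -> 16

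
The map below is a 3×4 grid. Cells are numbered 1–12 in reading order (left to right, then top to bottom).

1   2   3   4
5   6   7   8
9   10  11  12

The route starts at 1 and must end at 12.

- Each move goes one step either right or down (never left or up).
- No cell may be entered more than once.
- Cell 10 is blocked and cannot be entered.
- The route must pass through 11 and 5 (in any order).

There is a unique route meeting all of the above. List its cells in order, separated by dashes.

1 - 5 - 6 - 7 - 11 - 12

Moves only go right or down, so the column and row indices never decrease.
Route from 1: down to 5, 2× right (reaching 7), down to 11, right to 12 — 5 moves in all.
Check: all required cells visited.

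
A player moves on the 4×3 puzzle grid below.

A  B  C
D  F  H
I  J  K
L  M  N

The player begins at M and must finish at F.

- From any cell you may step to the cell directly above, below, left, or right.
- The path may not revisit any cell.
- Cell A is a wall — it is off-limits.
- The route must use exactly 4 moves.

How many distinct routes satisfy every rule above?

Need simple routes of exactly 4 moves from M to F (Manhattan distance 2, so 1 moves are spent on a detour and 1 undoing it).
Enumerating: M J I D F | M J K H F | M L I D F | M L I J F | M N K H F | M N K J F.
That gives 6 routes.

6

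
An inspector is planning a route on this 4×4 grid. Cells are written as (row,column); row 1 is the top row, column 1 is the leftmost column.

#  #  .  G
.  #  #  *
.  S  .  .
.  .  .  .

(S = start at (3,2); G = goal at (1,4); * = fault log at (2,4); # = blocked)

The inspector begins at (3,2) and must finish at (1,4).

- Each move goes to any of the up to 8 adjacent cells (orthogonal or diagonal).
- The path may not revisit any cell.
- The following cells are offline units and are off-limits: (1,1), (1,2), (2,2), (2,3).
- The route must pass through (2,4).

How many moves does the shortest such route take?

3

Any route passes through (2,4) somewhere between (3,2) and (1,4). Summing Chebyshev distances along the two legs ((3,2) → (2,4) → (1,4)) gives a lower bound of 2 + 1 = 3 moves.
A route of 3 moves achieves this: (3,2) → (3,3) → (2,4) → (1,4).
Since 3 matches the lower bound, it is optimal.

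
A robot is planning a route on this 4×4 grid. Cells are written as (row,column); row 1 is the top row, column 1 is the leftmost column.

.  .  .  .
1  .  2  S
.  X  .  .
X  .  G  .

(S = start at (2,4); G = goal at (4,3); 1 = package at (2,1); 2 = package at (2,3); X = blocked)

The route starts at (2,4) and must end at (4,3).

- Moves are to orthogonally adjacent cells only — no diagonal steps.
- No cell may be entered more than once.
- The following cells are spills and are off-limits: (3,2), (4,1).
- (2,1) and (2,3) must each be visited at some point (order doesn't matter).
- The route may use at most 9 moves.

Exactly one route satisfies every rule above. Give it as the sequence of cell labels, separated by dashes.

The budget equals the shortest possible length, so every move has to be on a shortest route through the required cells.
Route from (2,4): up to (1,4), 3× left (reaching (1,1)), down to (2,1), 2× right (reaching (2,3)), 2× down (reaching (4,3)) — 9 moves in all.
Check: all required cells visited; 9 ≤ 9 moves.

(2,4) - (1,4) - (1,3) - (1,2) - (1,1) - (2,1) - (2,2) - (2,3) - (3,3) - (4,3)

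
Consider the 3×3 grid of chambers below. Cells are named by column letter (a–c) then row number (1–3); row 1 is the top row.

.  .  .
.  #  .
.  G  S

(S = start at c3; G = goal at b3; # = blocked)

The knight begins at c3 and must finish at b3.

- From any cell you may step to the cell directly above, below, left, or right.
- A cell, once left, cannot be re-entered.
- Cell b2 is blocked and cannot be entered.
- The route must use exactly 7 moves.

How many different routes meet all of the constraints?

Need simple routes of exactly 7 moves from c3 to b3 (Manhattan distance 1, so 3 moves are spent on a detour and 3 undoing it).
Enumerating: c3 c2 c1 b1 a1 a2 a3 b3.
That gives 1 route.

1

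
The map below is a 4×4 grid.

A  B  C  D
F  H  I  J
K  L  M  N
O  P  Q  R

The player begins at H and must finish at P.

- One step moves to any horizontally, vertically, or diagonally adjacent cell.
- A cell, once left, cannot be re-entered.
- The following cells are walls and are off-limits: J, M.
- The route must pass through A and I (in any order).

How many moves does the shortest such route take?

5

Any route passes through A and I in some order between H and P. Summing Chebyshev distances along each leg and taking the cheapest ordering (H → A → I → P) gives a lower bound of 1 + 2 + 2 = 5 moves.
A route of 5 moves achieves this: H → A → B → I → L → P.
Since 5 matches the lower bound, it is optimal.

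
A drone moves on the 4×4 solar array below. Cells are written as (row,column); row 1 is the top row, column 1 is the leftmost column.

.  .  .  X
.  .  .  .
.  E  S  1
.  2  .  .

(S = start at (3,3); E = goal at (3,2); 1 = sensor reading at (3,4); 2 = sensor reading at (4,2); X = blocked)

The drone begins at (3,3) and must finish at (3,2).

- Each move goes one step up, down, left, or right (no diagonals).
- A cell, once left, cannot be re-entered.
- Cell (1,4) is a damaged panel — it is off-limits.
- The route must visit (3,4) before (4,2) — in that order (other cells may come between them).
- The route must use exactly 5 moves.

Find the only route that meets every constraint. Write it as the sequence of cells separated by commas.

(3,3), (3,4), (4,4), (4,3), (4,2), (3,2)

The waypoints must appear in the order (3,4), (4,2), with no cell reused.
Route from (3,3): right 1 to (3,4), down 1 to (4,4), left 2 to (4,2), up 1 to (3,2) — 5 moves in all.
Check: order respected (1 at step 1, 2 at step 4); 5 moves as required.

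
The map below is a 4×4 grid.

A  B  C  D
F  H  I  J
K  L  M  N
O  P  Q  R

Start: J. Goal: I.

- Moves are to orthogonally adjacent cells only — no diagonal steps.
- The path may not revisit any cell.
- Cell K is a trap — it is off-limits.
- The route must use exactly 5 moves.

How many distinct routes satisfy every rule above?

3

Need simple routes of exactly 5 moves from J to I (Manhattan distance 1, so 2 moves are spent on a detour and 2 undoing it).
Enumerating: J D C B H I | J N R Q M I | J N M L H I.
That gives 3 routes.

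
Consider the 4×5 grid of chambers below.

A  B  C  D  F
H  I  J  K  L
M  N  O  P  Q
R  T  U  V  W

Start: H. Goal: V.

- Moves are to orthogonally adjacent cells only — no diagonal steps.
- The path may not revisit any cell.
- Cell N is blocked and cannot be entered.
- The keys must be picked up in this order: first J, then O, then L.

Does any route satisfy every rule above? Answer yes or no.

One route that works: H → I → J → O → P → K → L → Q → W → V.

yes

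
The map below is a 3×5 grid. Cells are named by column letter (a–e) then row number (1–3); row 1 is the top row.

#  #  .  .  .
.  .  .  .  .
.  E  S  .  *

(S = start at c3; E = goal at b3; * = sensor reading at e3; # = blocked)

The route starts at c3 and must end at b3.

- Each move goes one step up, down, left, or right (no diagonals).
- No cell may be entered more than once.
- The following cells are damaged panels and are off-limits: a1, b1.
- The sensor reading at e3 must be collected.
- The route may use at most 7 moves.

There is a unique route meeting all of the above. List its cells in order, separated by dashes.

c3 - d3 - e3 - e2 - d2 - c2 - b2 - b3

The budget equals the shortest possible length, so every move has to be on a shortest route through the required cells.
Route from c3: 2× right (reaching e3), up to e2, 3× left (reaching b2), down to b3 — 7 moves in all.
Check: all required cells visited; 7 ≤ 7 moves.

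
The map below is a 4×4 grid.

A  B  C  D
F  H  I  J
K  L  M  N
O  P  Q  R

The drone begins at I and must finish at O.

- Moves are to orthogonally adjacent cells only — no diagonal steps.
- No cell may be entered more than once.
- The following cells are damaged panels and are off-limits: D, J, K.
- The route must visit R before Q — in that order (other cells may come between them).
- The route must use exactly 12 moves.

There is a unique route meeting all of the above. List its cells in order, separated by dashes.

I - C - B - A - F - H - L - M - N - R - Q - P - O

The waypoints must appear in the order R, Q, with no cell reused.
Route from I: up 1 to C, left 2 to A, down 1 to F, right 1 to H, down 1 to L, right 2 to N, down 1 to R, left 3 to O — 12 moves in all.
Check: order respected (R at step 9, Q at step 10); 12 moves as required.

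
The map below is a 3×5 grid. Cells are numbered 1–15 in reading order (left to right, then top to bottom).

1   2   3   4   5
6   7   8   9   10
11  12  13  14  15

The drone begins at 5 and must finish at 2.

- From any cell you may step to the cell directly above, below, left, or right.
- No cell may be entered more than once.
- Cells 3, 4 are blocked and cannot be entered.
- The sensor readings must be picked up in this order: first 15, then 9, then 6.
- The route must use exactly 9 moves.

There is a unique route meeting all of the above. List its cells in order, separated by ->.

5 -> 10 -> 15 -> 14 -> 9 -> 8 -> 7 -> 6 -> 1 -> 2

The waypoints must appear in the order 15, 9, 6, with no cell reused.
Route from 5: down 2 to 15, left 1 to 14, up 1 to 9, left 3 to 6, up 1 to 1, right 1 to 2 — 9 moves in all.
Check: order respected (15 at step 2, 9 at step 4, 6 at step 7); 9 moves as required.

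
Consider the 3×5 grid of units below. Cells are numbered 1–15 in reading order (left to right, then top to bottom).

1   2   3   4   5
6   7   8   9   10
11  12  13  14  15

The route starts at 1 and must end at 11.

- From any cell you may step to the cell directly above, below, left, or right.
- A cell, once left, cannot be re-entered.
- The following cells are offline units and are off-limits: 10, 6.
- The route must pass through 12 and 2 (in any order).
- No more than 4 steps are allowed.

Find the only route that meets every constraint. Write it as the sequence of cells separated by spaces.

Any route must reach 12 and 2 and still end at 11 within 4 moves, so the order of the required stops is forced.
Route from 1: right 1 to 2, down 2 to 12, left 1 to 11 — 4 moves in all.
Check: all required cells visited; 4 ≤ 4 moves.

1 2 7 12 11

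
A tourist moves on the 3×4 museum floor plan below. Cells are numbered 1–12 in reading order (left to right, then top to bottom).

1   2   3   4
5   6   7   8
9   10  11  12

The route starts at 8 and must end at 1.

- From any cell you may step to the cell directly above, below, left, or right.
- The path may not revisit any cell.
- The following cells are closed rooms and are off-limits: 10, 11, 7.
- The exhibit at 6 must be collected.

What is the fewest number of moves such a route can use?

6

Any route passes through 6 somewhere between 8 and 1. Summing Manhattan distances along the two legs (8 → 6 → 1) gives a lower bound of 2 + 2 = 4 moves.
That bound ignores the blocked cells. Measuring each leg by the fewest moves that actually steer around them (8→6: 4; 6→1: 2) raises the lower bound to 6.
A route of 6 moves exists: 8 → 4 → 3 → 2 → 6 → 5 → 1.
Since 6 matches that lower bound, it is optimal.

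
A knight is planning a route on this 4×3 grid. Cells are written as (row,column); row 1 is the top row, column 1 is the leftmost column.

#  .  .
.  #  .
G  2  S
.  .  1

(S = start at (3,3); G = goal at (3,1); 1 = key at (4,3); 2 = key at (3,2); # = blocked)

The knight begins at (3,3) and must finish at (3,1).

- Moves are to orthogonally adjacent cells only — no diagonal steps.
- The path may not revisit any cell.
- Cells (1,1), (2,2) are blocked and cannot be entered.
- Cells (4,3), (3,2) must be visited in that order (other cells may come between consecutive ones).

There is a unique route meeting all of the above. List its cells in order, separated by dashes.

(3,3) - (4,3) - (4,2) - (3,2) - (3,1)

The waypoints must appear in the order (4,3), (3,2), with no cell reused.
Route from (3,3): down 1 to (4,3), left 1 to (4,2), up 1 to (3,2), left 1 to (3,1) — 4 moves in all.
Check: order respected (1 at step 1, 2 at step 3).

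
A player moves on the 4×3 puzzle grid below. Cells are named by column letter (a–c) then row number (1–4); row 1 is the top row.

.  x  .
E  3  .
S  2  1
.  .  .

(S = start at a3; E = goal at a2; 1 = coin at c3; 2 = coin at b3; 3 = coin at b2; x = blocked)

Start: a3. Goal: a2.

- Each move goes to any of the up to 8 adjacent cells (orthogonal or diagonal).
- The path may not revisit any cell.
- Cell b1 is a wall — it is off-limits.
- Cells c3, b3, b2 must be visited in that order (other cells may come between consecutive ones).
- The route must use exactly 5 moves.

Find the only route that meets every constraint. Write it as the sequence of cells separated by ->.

The waypoints must appear in the order c3, b3, b2, with no cell reused.
Route from a3: down-right to b4, up-right to c3, left to b3, up to b2, left to a2 — 5 moves in all.
Check: order respected (1 at step 2, 2 at step 3, 3 at step 4); 5 moves as required.

a3 -> b4 -> c3 -> b3 -> b2 -> a2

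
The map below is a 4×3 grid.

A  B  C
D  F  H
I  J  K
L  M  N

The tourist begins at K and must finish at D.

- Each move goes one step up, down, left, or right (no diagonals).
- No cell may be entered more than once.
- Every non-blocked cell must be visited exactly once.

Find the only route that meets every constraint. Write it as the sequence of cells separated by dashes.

Need to visit all 12 open cells exactly once, starting at K and ending at D.
Route from K: down to N, 2× left (reaching L), up to I, right to J, up to F, right to H, up to C, 2× left (reaching A), down to D — 11 moves in all.
Check: all 12 open cells covered.

K - N - M - L - I - J - F - H - C - B - A - D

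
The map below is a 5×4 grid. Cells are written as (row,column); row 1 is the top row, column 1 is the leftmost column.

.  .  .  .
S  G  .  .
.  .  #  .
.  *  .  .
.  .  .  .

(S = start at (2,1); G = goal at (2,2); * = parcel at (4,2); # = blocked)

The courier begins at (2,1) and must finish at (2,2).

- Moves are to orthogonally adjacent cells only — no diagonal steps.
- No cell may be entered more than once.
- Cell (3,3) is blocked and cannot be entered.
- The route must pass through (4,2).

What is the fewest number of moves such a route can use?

5

Any route passes through (4,2) somewhere between (2,1) and (2,2). Summing Manhattan distances along the two legs ((2,1) → (4,2) → (2,2)) gives a lower bound of 3 + 2 = 5 moves.
A route of 5 moves achieves this: (2,1) → (3,1) → (4,1) → (4,2) → (3,2) → (2,2).
Since 5 matches the lower bound, it is optimal.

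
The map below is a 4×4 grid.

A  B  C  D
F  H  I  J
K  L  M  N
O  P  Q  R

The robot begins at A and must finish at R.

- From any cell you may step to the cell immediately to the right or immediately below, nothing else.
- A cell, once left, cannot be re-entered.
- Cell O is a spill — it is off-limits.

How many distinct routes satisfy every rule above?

19

A right/down-only route from A to R makes exactly 3 down-moves and 3 right-moves in some order.
With no other constraints that would be C(6,3) = 20 routes.
Subtract routes through each blocked cell (inclusion–exclusion for overlaps): − through O: 1 → 19.
That gives 19 routes.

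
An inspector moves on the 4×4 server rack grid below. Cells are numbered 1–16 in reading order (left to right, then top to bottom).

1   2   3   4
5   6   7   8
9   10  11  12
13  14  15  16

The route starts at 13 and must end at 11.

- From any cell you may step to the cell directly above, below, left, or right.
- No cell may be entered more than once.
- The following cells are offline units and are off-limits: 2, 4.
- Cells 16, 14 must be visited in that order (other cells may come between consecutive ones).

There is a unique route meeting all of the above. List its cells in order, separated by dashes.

13 - 9 - 5 - 6 - 7 - 8 - 12 - 16 - 15 - 14 - 10 - 11

The waypoints must appear in the order 16, 14, with no cell reused.
Route from 13: up 2 to 5, right 3 to 8, down 2 to 16, left 2 to 14, up 1 to 10, right 1 to 11 — 11 moves in all.
Check: order respected (16 at step 7, 14 at step 9).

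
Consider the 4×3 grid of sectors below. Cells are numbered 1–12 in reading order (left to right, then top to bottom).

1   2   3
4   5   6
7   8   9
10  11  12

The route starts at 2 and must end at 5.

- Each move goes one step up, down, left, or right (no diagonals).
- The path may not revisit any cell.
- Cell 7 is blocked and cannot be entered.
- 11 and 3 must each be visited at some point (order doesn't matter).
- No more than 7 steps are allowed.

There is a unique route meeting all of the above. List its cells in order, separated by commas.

Any route must reach 11 and 3 and still end at 5 within 7 moves, so the order of the required stops is forced.
Route from 2: right 1 to 3, down 3 to 12, left 1 to 11, up 2 to 5 — 7 moves in all.
Check: all required cells visited; 7 ≤ 7 moves.

2, 3, 6, 9, 12, 11, 8, 5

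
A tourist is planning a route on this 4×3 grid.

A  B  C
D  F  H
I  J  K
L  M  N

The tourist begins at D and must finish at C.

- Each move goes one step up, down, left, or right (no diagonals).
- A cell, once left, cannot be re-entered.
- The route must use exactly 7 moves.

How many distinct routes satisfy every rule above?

8

Need simple routes of exactly 7 moves from D to C (Manhattan distance 3, so 2 moves are spent on a detour and 2 undoing it).
Enumerating: D A B F J K H C | D I L M J F B C | D I L M J F H C | D I L M J K H C | D I L M N K H C | D I J M N K H C | D I J K H F B C | D F J M N K H C.
That gives 8 routes.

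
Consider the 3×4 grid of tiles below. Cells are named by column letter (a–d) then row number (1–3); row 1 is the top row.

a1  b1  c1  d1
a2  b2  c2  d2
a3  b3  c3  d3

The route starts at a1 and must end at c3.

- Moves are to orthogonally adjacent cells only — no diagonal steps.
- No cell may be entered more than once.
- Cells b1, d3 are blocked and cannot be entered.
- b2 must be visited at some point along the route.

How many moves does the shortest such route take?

4

Any route passes through b2 somewhere between a1 and c3. Summing Manhattan distances along the two legs (a1 → b2 → c3) gives a lower bound of 2 + 2 = 4 moves.
A route of 4 moves achieves this: a1 → a2 → b2 → b3 → c3.
Since 4 matches the lower bound, it is optimal.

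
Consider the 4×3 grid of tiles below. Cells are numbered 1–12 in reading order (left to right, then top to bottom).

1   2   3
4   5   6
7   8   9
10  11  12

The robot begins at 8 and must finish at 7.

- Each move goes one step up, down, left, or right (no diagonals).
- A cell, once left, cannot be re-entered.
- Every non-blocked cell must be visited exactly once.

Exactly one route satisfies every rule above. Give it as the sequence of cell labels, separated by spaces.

Need to visit all 12 open cells exactly once, starting at 8 and ending at 7.
Cell 3 has only two open neighbours (6 and 2), so the path must pass straight through it: one of those is the cell it's entered from and the other is where it exits.
Route from 8: up 1 to 5, left 1 to 4, up 1 to 1, right 2 to 3, down 3 to 12, left 2 to 10, up 1 to 7 — 11 moves in all.
Check: all 12 open cells covered.

8 5 4 1 2 3 6 9 12 11 10 7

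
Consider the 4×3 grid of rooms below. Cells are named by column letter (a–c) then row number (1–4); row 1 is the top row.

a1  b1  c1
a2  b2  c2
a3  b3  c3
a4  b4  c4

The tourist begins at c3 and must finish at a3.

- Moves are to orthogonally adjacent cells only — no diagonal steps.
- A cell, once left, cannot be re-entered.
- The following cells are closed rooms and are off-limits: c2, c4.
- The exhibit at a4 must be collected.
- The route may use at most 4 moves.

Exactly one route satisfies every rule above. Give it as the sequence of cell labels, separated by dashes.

The budget equals the shortest possible length, so every move has to be on a shortest route through the required cells.
Route from c3: left 1 to b3, down 1 to b4, left 1 to a4, up 1 to a3 — 4 moves in all.
Check: all required cells visited; 4 ≤ 4 moves.

c3 - b3 - b4 - a4 - a3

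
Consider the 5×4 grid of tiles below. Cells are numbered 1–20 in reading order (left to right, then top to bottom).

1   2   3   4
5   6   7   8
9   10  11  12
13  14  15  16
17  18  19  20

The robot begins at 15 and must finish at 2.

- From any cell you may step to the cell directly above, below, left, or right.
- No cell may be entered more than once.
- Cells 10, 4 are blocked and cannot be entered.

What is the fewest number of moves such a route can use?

4

The Manhattan distance from 15 to 2 is |4−1| + |3−2| = 4, so at least 4 moves are needed.
A route of 4 moves achieves this: 15 → 11 → 7 → 3 → 2.
Since 4 matches the lower bound, it is optimal.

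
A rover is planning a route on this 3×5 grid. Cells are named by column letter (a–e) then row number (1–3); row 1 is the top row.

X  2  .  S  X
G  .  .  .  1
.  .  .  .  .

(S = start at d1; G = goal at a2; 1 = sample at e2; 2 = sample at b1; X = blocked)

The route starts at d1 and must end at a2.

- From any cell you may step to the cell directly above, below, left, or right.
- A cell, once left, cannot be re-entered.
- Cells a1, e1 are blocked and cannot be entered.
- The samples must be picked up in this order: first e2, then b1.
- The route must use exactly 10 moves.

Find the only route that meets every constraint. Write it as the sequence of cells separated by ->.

The waypoints must appear in the order e2, b1, with no cell reused.
Route from d1: down to d2, right to e2, down to e3, 2× left (reaching c3), 2× up (reaching c1), left to b1, down to b2, left to a2 — 10 moves in all.
Check: order respected (1 at step 2, 2 at step 8); 10 moves as required.

d1 -> d2 -> e2 -> e3 -> d3 -> c3 -> c2 -> c1 -> b1 -> b2 -> a2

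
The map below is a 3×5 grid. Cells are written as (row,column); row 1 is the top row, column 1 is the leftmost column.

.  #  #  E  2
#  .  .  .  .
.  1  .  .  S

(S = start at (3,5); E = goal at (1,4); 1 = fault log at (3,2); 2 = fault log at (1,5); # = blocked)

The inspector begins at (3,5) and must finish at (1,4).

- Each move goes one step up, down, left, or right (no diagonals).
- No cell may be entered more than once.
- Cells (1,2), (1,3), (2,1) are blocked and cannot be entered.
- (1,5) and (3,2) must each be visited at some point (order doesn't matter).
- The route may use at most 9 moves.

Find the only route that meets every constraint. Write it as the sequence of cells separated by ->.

The 9-move cap with required stops at (1,5), (3,2) leaves no slack for detours.
Route from (3,5): left 3 to (3,2), up 1 to (2,2), right 3 to (2,5), up 1 to (1,5), left 1 to (1,4) — 9 moves in all.
Check: all required cells visited; 9 ≤ 9 moves.

(3,5) -> (3,4) -> (3,3) -> (3,2) -> (2,2) -> (2,3) -> (2,4) -> (2,5) -> (1,5) -> (1,4)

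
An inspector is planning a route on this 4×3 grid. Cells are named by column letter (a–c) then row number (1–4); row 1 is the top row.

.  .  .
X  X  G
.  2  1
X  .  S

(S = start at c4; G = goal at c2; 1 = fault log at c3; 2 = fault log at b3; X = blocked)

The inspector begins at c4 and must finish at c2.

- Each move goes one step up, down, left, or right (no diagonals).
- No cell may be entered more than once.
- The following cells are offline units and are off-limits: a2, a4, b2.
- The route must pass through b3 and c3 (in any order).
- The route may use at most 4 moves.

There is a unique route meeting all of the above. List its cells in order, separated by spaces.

c4 b4 b3 c3 c2

Any route must reach b3 and c3 and still end at c2 within 4 moves, so the order of the required stops is forced.
Route from c4: left to b4, up to b3, right to c3, up to c2 — 4 moves in all.
Check: all required cells visited; 4 ≤ 4 moves.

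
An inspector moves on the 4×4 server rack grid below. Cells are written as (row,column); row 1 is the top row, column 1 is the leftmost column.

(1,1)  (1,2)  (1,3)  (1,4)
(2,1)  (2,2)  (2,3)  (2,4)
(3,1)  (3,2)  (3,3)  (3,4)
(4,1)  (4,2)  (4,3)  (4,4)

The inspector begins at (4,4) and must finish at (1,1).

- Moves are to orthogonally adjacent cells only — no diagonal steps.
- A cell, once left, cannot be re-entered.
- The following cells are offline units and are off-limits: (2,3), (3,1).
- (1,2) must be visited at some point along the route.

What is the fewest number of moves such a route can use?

Any route passes through (1,2) somewhere between (4,4) and (1,1). Summing Manhattan distances along the two legs ((4,4) → (1,2) → (1,1)) gives a lower bound of 5 + 1 = 6 moves.
A route of 6 moves achieves this: (4,4) → (3,4) → (2,4) → (1,4) → (1,3) → (1,2) → (1,1).
Since 6 matches the lower bound, it is optimal.

6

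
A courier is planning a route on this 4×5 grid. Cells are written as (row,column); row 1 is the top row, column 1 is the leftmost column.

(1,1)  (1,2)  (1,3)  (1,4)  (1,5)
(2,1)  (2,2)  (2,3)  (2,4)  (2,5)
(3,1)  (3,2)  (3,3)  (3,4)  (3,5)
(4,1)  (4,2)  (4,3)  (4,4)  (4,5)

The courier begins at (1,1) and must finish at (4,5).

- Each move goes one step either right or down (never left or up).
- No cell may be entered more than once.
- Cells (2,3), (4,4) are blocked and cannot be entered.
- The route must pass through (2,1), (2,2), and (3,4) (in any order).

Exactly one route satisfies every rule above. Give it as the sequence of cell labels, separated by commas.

Moves only go right or down, so the column and row indices never decrease.
Route from (1,1): down 1 to (2,1), right 1 to (2,2), down 1 to (3,2), right 3 to (3,5), down 1 to (4,5) — 7 moves in all.
Check: all required cells visited.

(1,1), (2,1), (2,2), (3,2), (3,3), (3,4), (3,5), (4,5)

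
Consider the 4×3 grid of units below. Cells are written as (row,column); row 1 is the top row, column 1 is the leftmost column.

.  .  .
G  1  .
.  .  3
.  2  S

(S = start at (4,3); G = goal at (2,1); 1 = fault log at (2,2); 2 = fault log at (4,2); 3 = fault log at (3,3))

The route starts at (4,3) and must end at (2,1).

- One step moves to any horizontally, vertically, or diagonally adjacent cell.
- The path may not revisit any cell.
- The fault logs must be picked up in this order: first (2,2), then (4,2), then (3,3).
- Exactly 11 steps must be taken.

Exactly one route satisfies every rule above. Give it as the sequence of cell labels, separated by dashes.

The waypoints must appear in the order (2,2), (4,2), (3,3), with no cell reused.
Route from (4,3): up-left 1 to (3,2), up 1 to (2,2), down-left 1 to (3,1), down 1 to (4,1), right 1 to (4,2), up-right 1 to (3,3), up 2 to (1,3), left 2 to (1,1), down 1 to (2,1) — 11 moves in all.
Check: order respected (1 at step 2, 2 at step 5, 3 at step 6); 11 moves as required.

(4,3) - (3,2) - (2,2) - (3,1) - (4,1) - (4,2) - (3,3) - (2,3) - (1,3) - (1,2) - (1,1) - (2,1)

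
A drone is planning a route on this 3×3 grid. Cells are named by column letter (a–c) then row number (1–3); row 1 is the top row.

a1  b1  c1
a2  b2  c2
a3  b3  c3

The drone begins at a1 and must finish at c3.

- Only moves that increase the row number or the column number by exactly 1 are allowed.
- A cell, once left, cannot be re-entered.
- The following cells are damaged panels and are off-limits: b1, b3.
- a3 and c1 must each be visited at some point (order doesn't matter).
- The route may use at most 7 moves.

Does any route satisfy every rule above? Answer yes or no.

a3 is below but to the left of c1: going c1 → a3 would need a leftward move and a3 → c1 an upward move, so no right/down-only route can visit both required cells.

no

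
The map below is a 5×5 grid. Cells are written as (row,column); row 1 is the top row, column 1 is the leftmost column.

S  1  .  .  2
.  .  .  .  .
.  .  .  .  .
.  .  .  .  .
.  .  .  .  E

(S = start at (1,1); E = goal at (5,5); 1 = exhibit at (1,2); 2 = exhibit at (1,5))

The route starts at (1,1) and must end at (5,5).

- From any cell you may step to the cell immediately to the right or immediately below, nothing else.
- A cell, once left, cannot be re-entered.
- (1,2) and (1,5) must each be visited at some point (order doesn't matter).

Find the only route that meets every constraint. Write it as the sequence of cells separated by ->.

Moves only go right or down, so the column and row indices never decrease.
Route from (1,1): 4× right (reaching (1,5)), 4× down (reaching (5,5)) — 8 moves in all.
Check: all required cells visited.

(1,1) -> (1,2) -> (1,3) -> (1,4) -> (1,5) -> (2,5) -> (3,5) -> (4,5) -> (5,5)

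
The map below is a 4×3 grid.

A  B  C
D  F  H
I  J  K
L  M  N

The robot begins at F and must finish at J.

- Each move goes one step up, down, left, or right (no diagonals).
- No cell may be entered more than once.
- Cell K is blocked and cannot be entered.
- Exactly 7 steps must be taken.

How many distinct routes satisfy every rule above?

Need simple routes of exactly 7 moves from F to J (Manhattan distance 1, so 3 moves are spent on a detour and 3 undoing it).
Enumerating: F B A D I L M J | F H C B A D I J.
That gives 2 routes.

2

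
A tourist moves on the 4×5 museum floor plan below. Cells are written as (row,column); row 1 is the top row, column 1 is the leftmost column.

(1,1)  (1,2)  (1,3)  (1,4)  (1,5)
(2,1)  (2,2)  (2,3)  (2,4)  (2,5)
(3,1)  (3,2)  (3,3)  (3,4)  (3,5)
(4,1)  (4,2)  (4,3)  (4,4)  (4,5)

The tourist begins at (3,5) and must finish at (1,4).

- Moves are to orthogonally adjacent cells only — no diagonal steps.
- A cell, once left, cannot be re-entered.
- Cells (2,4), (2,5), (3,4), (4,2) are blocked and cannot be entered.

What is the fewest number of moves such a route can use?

The Manhattan distance from (3,5) to (1,4) is |3−1| + |5−4| = 3, so at least 3 moves are needed.
That bound ignores the blocked cells. Measuring each leg by the fewest moves that actually steer around them ((3,5)→(1,4): 7) raises the lower bound to 7.
A route of 7 moves exists: (3,5) → (4,5) → (4,4) → (4,3) → (3,3) → (2,3) → (1,3) → (1,4).
Since 7 matches that lower bound, it is optimal.

7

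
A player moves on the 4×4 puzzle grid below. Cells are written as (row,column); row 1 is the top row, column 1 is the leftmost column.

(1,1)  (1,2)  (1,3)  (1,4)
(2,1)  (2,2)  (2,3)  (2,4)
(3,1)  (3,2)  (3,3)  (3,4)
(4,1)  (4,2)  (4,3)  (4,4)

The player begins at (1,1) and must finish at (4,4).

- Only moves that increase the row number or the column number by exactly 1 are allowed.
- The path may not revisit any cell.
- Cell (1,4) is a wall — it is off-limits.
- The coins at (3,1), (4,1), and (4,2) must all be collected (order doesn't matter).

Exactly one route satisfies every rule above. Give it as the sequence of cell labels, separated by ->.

Moves only go right or down, so the column and row indices never decrease.
Route from (1,1): 3× down (reaching (4,1)), 3× right (reaching (4,4)) — 6 moves in all.
Check: all required cells visited.

(1,1) -> (2,1) -> (3,1) -> (4,1) -> (4,2) -> (4,3) -> (4,4)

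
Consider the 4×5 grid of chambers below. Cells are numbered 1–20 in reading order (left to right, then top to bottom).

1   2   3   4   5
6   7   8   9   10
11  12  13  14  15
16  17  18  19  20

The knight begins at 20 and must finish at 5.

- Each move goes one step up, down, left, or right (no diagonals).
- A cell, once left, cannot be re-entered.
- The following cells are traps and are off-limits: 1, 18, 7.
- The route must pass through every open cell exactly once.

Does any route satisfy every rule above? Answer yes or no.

no

Cell 2 has only one open neighbour but is neither the start nor the goal, so a Hamiltonian route would have to both enter and leave it through the same neighbour — impossible without revisiting.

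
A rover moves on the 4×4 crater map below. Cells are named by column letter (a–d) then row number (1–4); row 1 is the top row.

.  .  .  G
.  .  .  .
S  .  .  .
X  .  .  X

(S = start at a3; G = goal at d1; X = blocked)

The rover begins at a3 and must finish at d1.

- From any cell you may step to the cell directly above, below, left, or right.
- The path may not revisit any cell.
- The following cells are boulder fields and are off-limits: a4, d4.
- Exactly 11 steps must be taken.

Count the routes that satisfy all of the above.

10

Need simple routes of exactly 11 moves from a3 to d1 (Manhattan distance 5, so 3 moves are spent on a detour and 3 undoing it).
Branch systematically from the start, pruning whenever the remaining move budget drops below the Manhattan distance to d1 or differs from it in parity. Grouping the completions by first move — via a2: 6; via b3: 4 — and summing: 6 + 4 = 10.
That gives 10 routes.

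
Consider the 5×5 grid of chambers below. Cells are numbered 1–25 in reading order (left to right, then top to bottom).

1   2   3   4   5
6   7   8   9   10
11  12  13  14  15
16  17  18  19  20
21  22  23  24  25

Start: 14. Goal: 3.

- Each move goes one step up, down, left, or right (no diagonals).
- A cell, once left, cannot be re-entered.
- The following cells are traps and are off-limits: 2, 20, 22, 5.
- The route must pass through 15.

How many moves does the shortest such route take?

5

Any route passes through 15 somewhere between 14 and 3. Summing Manhattan distances along the two legs (14 → 15 → 3) gives a lower bound of 1 + 4 = 5 moves.
A route of 5 moves achieves this: 14 → 15 → 10 → 9 → 4 → 3.
Since 5 matches the lower bound, it is optimal.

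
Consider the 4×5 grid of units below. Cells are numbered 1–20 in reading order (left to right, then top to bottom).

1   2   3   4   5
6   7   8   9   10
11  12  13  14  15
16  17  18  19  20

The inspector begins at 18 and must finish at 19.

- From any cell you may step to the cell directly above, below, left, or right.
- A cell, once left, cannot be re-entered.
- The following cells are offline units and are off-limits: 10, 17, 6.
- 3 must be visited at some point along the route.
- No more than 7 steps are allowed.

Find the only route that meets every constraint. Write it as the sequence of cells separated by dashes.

18 - 13 - 8 - 3 - 4 - 9 - 14 - 19

The budget equals the shortest possible length, so every move has to be on a shortest route through the required cells.
Route from 18: 3× up (reaching 3), right to 4, 3× down (reaching 19) — 7 moves in all.
Check: all required cells visited; 7 ≤ 7 moves.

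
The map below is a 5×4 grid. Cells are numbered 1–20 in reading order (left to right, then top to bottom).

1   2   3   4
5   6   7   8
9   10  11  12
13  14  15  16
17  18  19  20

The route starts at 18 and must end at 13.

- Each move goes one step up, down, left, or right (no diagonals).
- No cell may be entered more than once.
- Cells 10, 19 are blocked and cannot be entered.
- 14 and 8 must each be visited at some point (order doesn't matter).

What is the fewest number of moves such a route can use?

10

Any route passes through 14 and 8 in some order between 18 and 13. Summing Manhattan distances along each leg and taking the cheapest ordering (18 → 8 → 14 → 13) gives a lower bound of 5 + 4 + 1 = 10 moves.
A route of 10 moves achieves this: 18 → 14 → 15 → 11 → 12 → 8 → 7 → 6 → 5 → 9 → 13.
Since 10 matches the lower bound, it is optimal.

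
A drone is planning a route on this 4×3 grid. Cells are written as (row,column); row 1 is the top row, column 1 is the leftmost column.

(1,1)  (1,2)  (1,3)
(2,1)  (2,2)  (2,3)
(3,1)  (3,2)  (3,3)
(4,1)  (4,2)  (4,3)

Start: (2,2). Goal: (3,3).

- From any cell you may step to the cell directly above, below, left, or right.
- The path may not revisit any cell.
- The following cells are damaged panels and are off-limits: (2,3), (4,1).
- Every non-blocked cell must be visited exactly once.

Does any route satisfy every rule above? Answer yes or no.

Cell (1,3) has only one open neighbour but is neither the start nor the goal, so a Hamiltonian route would have to both enter and leave it through the same neighbour — impossible without revisiting.

no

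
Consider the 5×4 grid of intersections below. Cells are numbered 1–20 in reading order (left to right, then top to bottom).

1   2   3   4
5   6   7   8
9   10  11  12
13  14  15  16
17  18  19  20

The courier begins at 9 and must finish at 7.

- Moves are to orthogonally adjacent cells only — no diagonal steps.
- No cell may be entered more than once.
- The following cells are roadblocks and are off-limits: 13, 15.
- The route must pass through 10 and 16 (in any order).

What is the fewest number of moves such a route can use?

Any route passes through 10 and 16 in some order between 9 and 7. Summing Manhattan distances along each leg and taking the cheapest ordering (9 → 10 → 16 → 7) gives a lower bound of 1 + 3 + 3 = 7 moves.
The shortest route satisfying every rule uses 9 moves: 9 → 10 → 14 → 18 → 19 → 20 → 16 → 12 → 8 → 7.
The no-revisit rule (legs can't share cells) pushes the minimum above the 7-move bound; an exhaustive check rules out every length from 7 to 8, leaving 9 as the minimum.

9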